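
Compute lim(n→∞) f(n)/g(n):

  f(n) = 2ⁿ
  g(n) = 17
∞

Since 2ⁿ (O(2ⁿ)) grows faster than 17 (O(1)),
the ratio f(n)/g(n) → ∞ as n → ∞.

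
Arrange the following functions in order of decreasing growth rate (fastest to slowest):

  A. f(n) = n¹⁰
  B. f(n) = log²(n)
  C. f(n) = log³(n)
A > C > B

Comparing growth rates:
A = n¹⁰ is O(n¹⁰)
C = log³(n) is O(log³ n)
B = log²(n) is O(log² n)

Therefore, the order from fastest to slowest is: A > C > B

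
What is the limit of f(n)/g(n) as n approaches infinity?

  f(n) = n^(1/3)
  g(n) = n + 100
0

Since n^(1/3) (O(n^(1/3))) grows slower than n + 100 (O(n)),
the ratio f(n)/g(n) → 0 as n → ∞.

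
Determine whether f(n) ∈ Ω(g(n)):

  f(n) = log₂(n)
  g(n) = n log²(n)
False

f(n) = log₂(n) is O(log n), and g(n) = n log²(n) is O(n log² n).
Since O(log n) grows slower than O(n log² n), f(n) = Ω(g(n)) is false.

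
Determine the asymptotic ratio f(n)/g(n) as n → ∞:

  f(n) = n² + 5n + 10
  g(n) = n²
1

Since n² + 5n + 10 and n² have the same growth rate (O(n²)),
the ratio converges to a constant: 1.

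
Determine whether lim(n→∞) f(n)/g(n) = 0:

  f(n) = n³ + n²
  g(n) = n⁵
True

f(n) = n³ + n² is O(n³), and g(n) = n⁵ is O(n⁵).
Since O(n³) grows strictly slower than O(n⁵), f(n) = o(g(n)) is true.
This means lim(n→∞) f(n)/g(n) = 0.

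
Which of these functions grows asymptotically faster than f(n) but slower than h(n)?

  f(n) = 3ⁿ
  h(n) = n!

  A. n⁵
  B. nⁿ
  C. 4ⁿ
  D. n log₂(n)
C

We need g(n) with 3ⁿ = o(g(n)) and g(n) = o(n!), i.e. O(3ⁿ) ≺ g ≺ O(n!).
Check each option:
  A. n⁵ — O(n⁵) does not grow strictly faster than f(n)
  B. nⁿ — O(nⁿ) does not grow strictly slower than h(n)
  C. 4ⁿ — O(4ⁿ) is strictly between O(3ⁿ) and O(n!) ✓
  D. n log₂(n) — O(n log n) does not grow strictly faster than f(n)

Only option C (4ⁿ) lies strictly between.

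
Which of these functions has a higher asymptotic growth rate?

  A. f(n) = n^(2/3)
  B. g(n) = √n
A

f(n) = n^(2/3) is O(n^(2/3)), while g(n) = √n is O(√n).
Since O(n^(2/3)) grows faster than O(√n), f(n) dominates.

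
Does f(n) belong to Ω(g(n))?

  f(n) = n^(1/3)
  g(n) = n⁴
False

f(n) = n^(1/3) is O(n^(1/3)), and g(n) = n⁴ is O(n⁴).
Since O(n^(1/3)) grows slower than O(n⁴), f(n) = Ω(g(n)) is false.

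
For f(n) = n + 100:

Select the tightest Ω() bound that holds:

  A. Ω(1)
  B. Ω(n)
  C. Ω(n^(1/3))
B

f(n) = n + 100 is Ω(n).
All listed options are valid Big-Ω bounds (lower bounds),
but Ω(n) is the tightest (largest valid bound).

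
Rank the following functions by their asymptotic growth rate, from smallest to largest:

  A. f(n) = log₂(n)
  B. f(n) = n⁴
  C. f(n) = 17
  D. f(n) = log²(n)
C < A < D < B

Comparing growth rates:
C = 17 is O(1)
A = log₂(n) is O(log n)
D = log²(n) is O(log² n)
B = n⁴ is O(n⁴)

Therefore, the order from slowest to fastest is: C < A < D < B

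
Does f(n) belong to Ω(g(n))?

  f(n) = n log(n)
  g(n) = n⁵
False

f(n) = n log(n) is O(n log n), and g(n) = n⁵ is O(n⁵).
Since O(n log n) grows slower than O(n⁵), f(n) = Ω(g(n)) is false.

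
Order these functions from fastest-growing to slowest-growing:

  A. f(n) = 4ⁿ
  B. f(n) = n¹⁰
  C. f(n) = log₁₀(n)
A > B > C

Comparing growth rates:
A = 4ⁿ is O(4ⁿ)
B = n¹⁰ is O(n¹⁰)
C = log₁₀(n) is O(log n)

Therefore, the order from fastest to slowest is: A > B > C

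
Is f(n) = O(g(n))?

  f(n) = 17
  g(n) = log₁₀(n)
True

f(n) = 17 is O(1), and g(n) = log₁₀(n) is O(log n).
Since O(1) ⊆ O(log n) (f grows no faster than g), f(n) = O(g(n)) is true.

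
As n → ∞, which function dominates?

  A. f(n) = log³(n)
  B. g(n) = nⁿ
B

f(n) = log³(n) is O(log³ n), while g(n) = nⁿ is O(nⁿ).
Since O(nⁿ) grows faster than O(log³ n), g(n) dominates.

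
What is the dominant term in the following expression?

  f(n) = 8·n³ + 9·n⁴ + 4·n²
9·n⁴

Looking at each term:
  - 8·n³ is O(n³)
  - 9·n⁴ is O(n⁴)
  - 4·n² is O(n²)

The term 9·n⁴ (O(n⁴)) grows fastest and dominates all others.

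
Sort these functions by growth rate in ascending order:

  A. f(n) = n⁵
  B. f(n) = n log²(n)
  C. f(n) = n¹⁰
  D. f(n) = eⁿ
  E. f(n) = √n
E < B < A < C < D

Comparing growth rates:
E = √n is O(√n)
B = n log²(n) is O(n log² n)
A = n⁵ is O(n⁵)
C = n¹⁰ is O(n¹⁰)
D = eⁿ is O(eⁿ)

Therefore, the order from slowest to fastest is: E < B < A < C < D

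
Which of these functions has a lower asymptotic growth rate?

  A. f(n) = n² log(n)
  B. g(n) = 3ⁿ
A

f(n) = n² log(n) is O(n² log n), while g(n) = 3ⁿ is O(3ⁿ).
Since O(n² log n) grows slower than O(3ⁿ), f(n) is dominated.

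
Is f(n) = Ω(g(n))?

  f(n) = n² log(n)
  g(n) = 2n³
False

f(n) = n² log(n) is O(n² log n), and g(n) = 2n³ is O(n³).
Since O(n² log n) grows slower than O(n³), f(n) = Ω(g(n)) is false.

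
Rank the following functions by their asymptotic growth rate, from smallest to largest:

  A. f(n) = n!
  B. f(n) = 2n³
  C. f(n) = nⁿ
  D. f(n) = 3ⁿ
B < D < A < C

Comparing growth rates:
B = 2n³ is O(n³)
D = 3ⁿ is O(3ⁿ)
A = n! is O(n!)
C = nⁿ is O(nⁿ)

Therefore, the order from slowest to fastest is: B < D < A < C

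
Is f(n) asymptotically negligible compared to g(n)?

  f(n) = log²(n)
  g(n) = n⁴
True

f(n) = log²(n) is O(log² n), and g(n) = n⁴ is O(n⁴).
Since O(log² n) grows strictly slower than O(n⁴), f(n) = o(g(n)) is true.
This means lim(n→∞) f(n)/g(n) = 0.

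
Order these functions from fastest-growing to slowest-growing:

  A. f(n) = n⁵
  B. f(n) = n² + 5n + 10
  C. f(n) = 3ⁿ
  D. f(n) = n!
D > C > A > B

Comparing growth rates:
D = n! is O(n!)
C = 3ⁿ is O(3ⁿ)
A = n⁵ is O(n⁵)
B = n² + 5n + 10 is O(n²)

Therefore, the order from fastest to slowest is: D > C > A > B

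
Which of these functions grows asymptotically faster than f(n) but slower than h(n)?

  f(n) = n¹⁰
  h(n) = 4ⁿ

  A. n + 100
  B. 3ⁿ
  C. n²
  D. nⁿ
B

We need g(n) with n¹⁰ = o(g(n)) and g(n) = o(4ⁿ), i.e. O(n¹⁰) ≺ g ≺ O(4ⁿ).
Check each option:
  A. n + 100 — O(n) does not grow strictly faster than f(n)
  B. 3ⁿ — O(3ⁿ) is strictly between O(n¹⁰) and O(4ⁿ) ✓
  C. n² — O(n²) does not grow strictly faster than f(n)
  D. nⁿ — O(nⁿ) does not grow strictly slower than h(n)

Only option B (3ⁿ) lies strictly between.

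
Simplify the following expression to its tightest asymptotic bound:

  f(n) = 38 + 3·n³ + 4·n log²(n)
Θ(n³)

Order the terms by growth rate: 38 ≺ 4·n log²(n) ≺ 3·n³.
The fastest-growing term 3·n³ dominates as n → ∞; dropping its constant factor gives Θ(n³).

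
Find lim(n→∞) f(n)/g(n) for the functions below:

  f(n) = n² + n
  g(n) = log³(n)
∞

Since n² + n (O(n²)) grows faster than log³(n) (O(log³ n)),
the ratio f(n)/g(n) → ∞ as n → ∞.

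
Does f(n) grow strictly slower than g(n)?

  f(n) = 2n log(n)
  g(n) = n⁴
True

f(n) = 2n log(n) is O(n log n), and g(n) = n⁴ is O(n⁴).
Since O(n log n) grows strictly slower than O(n⁴), f(n) = o(g(n)) is true.
This means lim(n→∞) f(n)/g(n) = 0.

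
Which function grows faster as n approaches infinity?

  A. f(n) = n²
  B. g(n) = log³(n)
A

f(n) = n² is O(n²), while g(n) = log³(n) is O(log³ n).
Since O(n²) grows faster than O(log³ n), f(n) dominates.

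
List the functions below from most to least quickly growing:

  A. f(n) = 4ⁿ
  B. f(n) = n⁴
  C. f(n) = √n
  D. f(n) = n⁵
A > D > B > C

Comparing growth rates:
A = 4ⁿ is O(4ⁿ)
D = n⁵ is O(n⁵)
B = n⁴ is O(n⁴)
C = √n is O(√n)

Therefore, the order from fastest to slowest is: A > D > B > C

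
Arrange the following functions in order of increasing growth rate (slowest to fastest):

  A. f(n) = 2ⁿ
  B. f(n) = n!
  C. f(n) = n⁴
C < A < B

Comparing growth rates:
C = n⁴ is O(n⁴)
A = 2ⁿ is O(2ⁿ)
B = n! is O(n!)

Therefore, the order from slowest to fastest is: C < A < B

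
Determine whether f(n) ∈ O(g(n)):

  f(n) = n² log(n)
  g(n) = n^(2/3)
False

f(n) = n² log(n) is O(n² log n), and g(n) = n^(2/3) is O(n^(2/3)).
Since O(n² log n) grows faster than O(n^(2/3)), f(n) = O(g(n)) is false.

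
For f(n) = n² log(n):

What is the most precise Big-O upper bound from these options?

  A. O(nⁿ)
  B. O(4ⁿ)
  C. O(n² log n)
C

f(n) = n² log(n) is O(n² log n).
All listed options are valid Big-O bounds (upper bounds),
but O(n² log n) is the tightest (smallest valid bound).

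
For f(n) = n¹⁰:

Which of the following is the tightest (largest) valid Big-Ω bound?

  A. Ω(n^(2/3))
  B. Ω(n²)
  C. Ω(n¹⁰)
C

f(n) = n¹⁰ is Ω(n¹⁰).
All listed options are valid Big-Ω bounds (lower bounds),
but Ω(n¹⁰) is the tightest (largest valid bound).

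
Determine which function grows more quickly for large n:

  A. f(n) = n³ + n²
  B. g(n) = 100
A

f(n) = n³ + n² is O(n³), while g(n) = 100 is O(1).
Since O(n³) grows faster than O(1), f(n) dominates.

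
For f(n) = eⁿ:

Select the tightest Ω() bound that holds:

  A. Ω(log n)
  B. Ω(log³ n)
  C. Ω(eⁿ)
C

f(n) = eⁿ is Ω(eⁿ).
All listed options are valid Big-Ω bounds (lower bounds),
but Ω(eⁿ) is the tightest (largest valid bound).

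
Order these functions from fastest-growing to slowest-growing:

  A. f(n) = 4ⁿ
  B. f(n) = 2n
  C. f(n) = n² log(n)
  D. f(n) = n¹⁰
A > D > C > B

Comparing growth rates:
A = 4ⁿ is O(4ⁿ)
D = n¹⁰ is O(n¹⁰)
C = n² log(n) is O(n² log n)
B = 2n is O(n)

Therefore, the order from fastest to slowest is: A > D > C > B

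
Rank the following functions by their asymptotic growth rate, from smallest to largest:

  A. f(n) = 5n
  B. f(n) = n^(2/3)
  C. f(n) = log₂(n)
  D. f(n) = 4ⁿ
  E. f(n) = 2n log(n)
C < B < A < E < D

Comparing growth rates:
C = log₂(n) is O(log n)
B = n^(2/3) is O(n^(2/3))
A = 5n is O(n)
E = 2n log(n) is O(n log n)
D = 4ⁿ is O(4ⁿ)

Therefore, the order from slowest to fastest is: C < B < A < E < D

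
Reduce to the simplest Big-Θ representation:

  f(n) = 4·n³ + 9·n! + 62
Θ(n!)

Order the terms by growth rate: 62 ≺ 4·n³ ≺ 9·n!.
The fastest-growing term 9·n! dominates as n → ∞; dropping its constant factor gives Θ(n!).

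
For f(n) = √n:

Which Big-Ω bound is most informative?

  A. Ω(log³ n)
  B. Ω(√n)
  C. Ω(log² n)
B

f(n) = √n is Ω(√n).
All listed options are valid Big-Ω bounds (lower bounds),
but Ω(√n) is the tightest (largest valid bound).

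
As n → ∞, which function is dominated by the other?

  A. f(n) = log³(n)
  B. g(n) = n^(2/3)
A

f(n) = log³(n) is O(log³ n), while g(n) = n^(2/3) is O(n^(2/3)).
Since O(log³ n) grows slower than O(n^(2/3)), f(n) is dominated.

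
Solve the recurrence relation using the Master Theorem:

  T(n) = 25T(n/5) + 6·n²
Θ(n² log n)

Master Theorem: a = 25, b = 5, f(n) = 6·n².
Compute the critical exponent d = log₅(25) = 2.
Compare f(n) = Θ(n²) against n^d:
  k = 2 = d, so f(n) = Θ(n^d) — Case 2.
  Work is balanced across levels: T(n) = Θ(n^d log n) = Θ(n² log n).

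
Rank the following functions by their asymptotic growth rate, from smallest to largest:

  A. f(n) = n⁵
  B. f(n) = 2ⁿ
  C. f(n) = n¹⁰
A < C < B

Comparing growth rates:
A = n⁵ is O(n⁵)
C = n¹⁰ is O(n¹⁰)
B = 2ⁿ is O(2ⁿ)

Therefore, the order from slowest to fastest is: A < C < B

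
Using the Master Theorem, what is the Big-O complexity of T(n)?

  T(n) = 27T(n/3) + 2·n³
Θ(n³ log n)

Master Theorem: a = 27, b = 3, f(n) = 2·n³.
Compute the critical exponent d = log₃(27) = 3.
Compare f(n) = Θ(n³) against n^d:
  k = 3 = d, so f(n) = Θ(n^d) — Case 2.
  Work is balanced across levels: T(n) = Θ(n^d log n) = Θ(n³ log n).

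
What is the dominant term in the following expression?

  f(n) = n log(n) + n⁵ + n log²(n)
n⁵

Looking at each term:
  - n log(n) is O(n log n)
  - n⁵ is O(n⁵)
  - n log²(n) is O(n log² n)

The term n⁵ (O(n⁵)) grows fastest and dominates all others.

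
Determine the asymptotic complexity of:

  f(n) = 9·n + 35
O(n)

The dominant term in 9·n + 35 is 9·n, which is Θ(n).
Lower-order terms (35) are asymptotically negligible.
Constants are absorbed, so the tightest bound is O(n).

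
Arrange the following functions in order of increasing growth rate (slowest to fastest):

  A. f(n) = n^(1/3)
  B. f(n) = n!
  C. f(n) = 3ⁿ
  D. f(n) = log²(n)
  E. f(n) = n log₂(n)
D < A < E < C < B

Comparing growth rates:
D = log²(n) is O(log² n)
A = n^(1/3) is O(n^(1/3))
E = n log₂(n) is O(n log n)
C = 3ⁿ is O(3ⁿ)
B = n! is O(n!)

Therefore, the order from slowest to fastest is: D < A < E < C < B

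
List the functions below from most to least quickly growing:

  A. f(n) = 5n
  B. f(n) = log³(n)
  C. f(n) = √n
A > C > B

Comparing growth rates:
A = 5n is O(n)
C = √n is O(√n)
B = log³(n) is O(log³ n)

Therefore, the order from fastest to slowest is: A > C > B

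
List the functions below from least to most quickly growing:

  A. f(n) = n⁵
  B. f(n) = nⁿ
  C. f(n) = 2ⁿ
A < C < B

Comparing growth rates:
A = n⁵ is O(n⁵)
C = 2ⁿ is O(2ⁿ)
B = nⁿ is O(nⁿ)

Therefore, the order from slowest to fastest is: A < C < B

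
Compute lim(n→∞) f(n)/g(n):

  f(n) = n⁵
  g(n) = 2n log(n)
∞

Since n⁵ (O(n⁵)) grows faster than 2n log(n) (O(n log n)),
the ratio f(n)/g(n) → ∞ as n → ∞.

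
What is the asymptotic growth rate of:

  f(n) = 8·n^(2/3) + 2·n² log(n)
Θ(n² log n)

Order the terms by growth rate: 8·n^(2/3) ≺ 2·n² log(n).
The fastest-growing term 2·n² log(n) dominates as n → ∞; dropping its constant factor gives Θ(n² log n).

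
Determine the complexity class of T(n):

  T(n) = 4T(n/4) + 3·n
Θ(n log n)

Master Theorem: a = 4, b = 4, f(n) = 3·n.
Compute the critical exponent d = log₄(4) = 1.
Compare f(n) = Θ(n) against n^d:
  k = 1 = d, so f(n) = Θ(n^d) — Case 2.
  Work is balanced across levels: T(n) = Θ(n^d log n) = Θ(n log n).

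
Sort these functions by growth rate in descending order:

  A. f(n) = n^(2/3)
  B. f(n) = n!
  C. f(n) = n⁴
B > C > A

Comparing growth rates:
B = n! is O(n!)
C = n⁴ is O(n⁴)
A = n^(2/3) is O(n^(2/3))

Therefore, the order from fastest to slowest is: B > C > A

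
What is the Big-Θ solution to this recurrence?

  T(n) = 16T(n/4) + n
Θ(n²)

Master Theorem: a = 16, b = 4, f(n) = n.
Compute the critical exponent d = log₄(16) = 2.
Compare f(n) = Θ(n) against n^d:
  k = 1 < d = 2, so f(n) = O(n^(d-ε)) — Case 1.
  The recursion cost dominates: T(n) = Θ(n^d) = Θ(n²).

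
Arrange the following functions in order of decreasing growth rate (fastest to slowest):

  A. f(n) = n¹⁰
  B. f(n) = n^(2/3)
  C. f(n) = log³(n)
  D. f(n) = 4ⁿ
D > A > B > C

Comparing growth rates:
D = 4ⁿ is O(4ⁿ)
A = n¹⁰ is O(n¹⁰)
B = n^(2/3) is O(n^(2/3))
C = log³(n) is O(log³ n)

Therefore, the order from fastest to slowest is: D > A > B > C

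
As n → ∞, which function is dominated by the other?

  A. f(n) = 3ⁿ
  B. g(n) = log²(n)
B

f(n) = 3ⁿ is O(3ⁿ), while g(n) = log²(n) is O(log² n).
Since O(log² n) grows slower than O(3ⁿ), g(n) is dominated.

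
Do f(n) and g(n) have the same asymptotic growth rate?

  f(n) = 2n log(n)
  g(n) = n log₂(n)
True

f(n) = 2n log(n) and g(n) = n log₂(n) are both O(n log n).
Since they have the same asymptotic growth rate, f(n) = Θ(g(n)) is true.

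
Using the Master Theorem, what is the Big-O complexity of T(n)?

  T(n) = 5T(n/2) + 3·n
Θ(n^log₂(5))

Master Theorem: a = 5, b = 2, f(n) = 3·n.
Compute the critical exponent d = log₂(5) = 2.322.
Compare f(n) = Θ(n) against n^d:
  k = 1 < d = 2.322, so f(n) = O(n^(d-ε)) — Case 1.
  The recursion cost dominates: T(n) = Θ(n^d) = Θ(n^log₂(5)).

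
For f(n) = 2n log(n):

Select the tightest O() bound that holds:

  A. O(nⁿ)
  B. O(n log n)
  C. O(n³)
B

f(n) = 2n log(n) is O(n log n).
All listed options are valid Big-O bounds (upper bounds),
but O(n log n) is the tightest (smallest valid bound).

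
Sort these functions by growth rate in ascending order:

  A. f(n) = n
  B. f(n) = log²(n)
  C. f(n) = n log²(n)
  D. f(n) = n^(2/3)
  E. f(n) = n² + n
B < D < A < C < E

Comparing growth rates:
B = log²(n) is O(log² n)
D = n^(2/3) is O(n^(2/3))
A = n is O(n)
C = n log²(n) is O(n log² n)
E = n² + n is O(n²)

Therefore, the order from slowest to fastest is: B < D < A < C < E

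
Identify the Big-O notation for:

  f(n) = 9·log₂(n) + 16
O(log n)

The dominant term in 9·log₂(n) + 16 is 9·log₂(n), which is Θ(log n).
Lower-order terms (16) are asymptotically negligible.
Constants are absorbed, so the tightest bound is O(log n).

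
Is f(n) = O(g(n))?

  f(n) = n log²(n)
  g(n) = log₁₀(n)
False

f(n) = n log²(n) is O(n log² n), and g(n) = log₁₀(n) is O(log n).
Since O(n log² n) grows faster than O(log n), f(n) = O(g(n)) is false.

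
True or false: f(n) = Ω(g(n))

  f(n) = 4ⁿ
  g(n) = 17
True

f(n) = 4ⁿ is O(4ⁿ), and g(n) = 17 is O(1).
Since O(4ⁿ) grows at least as fast as O(1), f(n) = Ω(g(n)) is true.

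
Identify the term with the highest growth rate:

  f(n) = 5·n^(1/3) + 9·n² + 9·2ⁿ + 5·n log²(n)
9·2ⁿ

Looking at each term:
  - 5·n^(1/3) is O(n^(1/3))
  - 9·n² is O(n²)
  - 9·2ⁿ is O(2ⁿ)
  - 5·n log²(n) is O(n log² n)

The term 9·2ⁿ (O(2ⁿ)) grows fastest and dominates all others.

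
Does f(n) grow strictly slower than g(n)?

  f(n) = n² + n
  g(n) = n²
False

f(n) = n² + n is O(n²), and g(n) = n² is O(n²).
Since they have the same growth rate, f(n) = o(g(n)) is false.
(f = o(g) requires f to grow strictly slower, not equal.)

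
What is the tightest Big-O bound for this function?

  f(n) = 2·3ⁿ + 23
O(3ⁿ)

The dominant term in 2·3ⁿ + 23 is 2·3ⁿ, which is Θ(3ⁿ).
Lower-order terms (23) are asymptotically negligible.
Constants are absorbed, so the tightest bound is O(3ⁿ).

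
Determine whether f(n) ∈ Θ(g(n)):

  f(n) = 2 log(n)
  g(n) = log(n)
True

f(n) = 2 log(n) and g(n) = log(n) are both O(log n).
Since they have the same asymptotic growth rate, f(n) = Θ(g(n)) is true.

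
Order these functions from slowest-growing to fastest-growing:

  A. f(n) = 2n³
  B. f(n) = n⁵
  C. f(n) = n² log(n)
C < A < B

Comparing growth rates:
C = n² log(n) is O(n² log n)
A = 2n³ is O(n³)
B = n⁵ is O(n⁵)

Therefore, the order from slowest to fastest is: C < A < B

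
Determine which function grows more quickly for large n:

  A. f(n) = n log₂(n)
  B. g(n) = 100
A

f(n) = n log₂(n) is O(n log n), while g(n) = 100 is O(1).
Since O(n log n) grows faster than O(1), f(n) dominates.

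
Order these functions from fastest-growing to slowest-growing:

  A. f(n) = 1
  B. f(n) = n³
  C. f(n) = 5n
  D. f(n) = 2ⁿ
D > B > C > A

Comparing growth rates:
D = 2ⁿ is O(2ⁿ)
B = n³ is O(n³)
C = 5n is O(n)
A = 1 is O(1)

Therefore, the order from fastest to slowest is: D > B > C > A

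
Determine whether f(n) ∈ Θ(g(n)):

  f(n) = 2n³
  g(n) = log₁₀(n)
False

f(n) = 2n³ is O(n³), and g(n) = log₁₀(n) is O(log n).
Since they have different growth rates, f(n) = Θ(g(n)) is false.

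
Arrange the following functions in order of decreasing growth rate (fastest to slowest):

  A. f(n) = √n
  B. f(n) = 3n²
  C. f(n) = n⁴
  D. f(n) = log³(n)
C > B > A > D

Comparing growth rates:
C = n⁴ is O(n⁴)
B = 3n² is O(n²)
A = √n is O(√n)
D = log³(n) is O(log³ n)

Therefore, the order from fastest to slowest is: C > B > A > D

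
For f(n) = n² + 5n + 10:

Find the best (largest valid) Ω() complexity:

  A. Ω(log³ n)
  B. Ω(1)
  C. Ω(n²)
C

f(n) = n² + 5n + 10 is Ω(n²).
All listed options are valid Big-Ω bounds (lower bounds),
but Ω(n²) is the tightest (largest valid bound).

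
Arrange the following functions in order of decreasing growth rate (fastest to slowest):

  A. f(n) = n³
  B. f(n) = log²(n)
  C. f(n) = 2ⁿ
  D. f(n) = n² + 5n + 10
C > A > D > B

Comparing growth rates:
C = 2ⁿ is O(2ⁿ)
A = n³ is O(n³)
D = n² + 5n + 10 is O(n²)
B = log²(n) is O(log² n)

Therefore, the order from fastest to slowest is: C > A > D > B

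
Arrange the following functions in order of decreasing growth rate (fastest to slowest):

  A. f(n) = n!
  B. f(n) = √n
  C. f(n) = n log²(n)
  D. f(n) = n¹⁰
A > D > C > B

Comparing growth rates:
A = n! is O(n!)
D = n¹⁰ is O(n¹⁰)
C = n log²(n) is O(n log² n)
B = √n is O(√n)

Therefore, the order from fastest to slowest is: A > D > C > B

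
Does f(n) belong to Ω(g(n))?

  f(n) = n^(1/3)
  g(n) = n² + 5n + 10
False

f(n) = n^(1/3) is O(n^(1/3)), and g(n) = n² + 5n + 10 is O(n²).
Since O(n^(1/3)) grows slower than O(n²), f(n) = Ω(g(n)) is false.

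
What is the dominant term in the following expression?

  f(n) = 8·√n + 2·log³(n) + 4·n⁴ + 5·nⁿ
5·nⁿ

Looking at each term:
  - 8·√n is O(√n)
  - 2·log³(n) is O(log³ n)
  - 4·n⁴ is O(n⁴)
  - 5·nⁿ is O(nⁿ)

The term 5·nⁿ (O(nⁿ)) grows fastest and dominates all others.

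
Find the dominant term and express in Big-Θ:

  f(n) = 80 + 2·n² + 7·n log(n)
Θ(n²)

Order the terms by growth rate: 80 ≺ 7·n log(n) ≺ 2·n².
The fastest-growing term 2·n² dominates as n → ∞; dropping its constant factor gives Θ(n²).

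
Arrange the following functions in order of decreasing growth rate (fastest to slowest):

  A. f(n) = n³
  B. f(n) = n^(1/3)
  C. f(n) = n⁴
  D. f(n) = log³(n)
C > A > B > D

Comparing growth rates:
C = n⁴ is O(n⁴)
A = n³ is O(n³)
B = n^(1/3) is O(n^(1/3))
D = log³(n) is O(log³ n)

Therefore, the order from fastest to slowest is: C > A > B > D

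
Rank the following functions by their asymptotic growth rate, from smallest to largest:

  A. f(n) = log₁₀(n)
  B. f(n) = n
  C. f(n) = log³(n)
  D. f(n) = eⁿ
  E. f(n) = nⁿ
A < C < B < D < E

Comparing growth rates:
A = log₁₀(n) is O(log n)
C = log³(n) is O(log³ n)
B = n is O(n)
D = eⁿ is O(eⁿ)
E = nⁿ is O(nⁿ)

Therefore, the order from slowest to fastest is: A < C < B < D < E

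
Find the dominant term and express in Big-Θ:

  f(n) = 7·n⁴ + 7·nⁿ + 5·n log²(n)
Θ(nⁿ)

Order the terms by growth rate: 5·n log²(n) ≺ 7·n⁴ ≺ 7·nⁿ.
The fastest-growing term 7·nⁿ dominates as n → ∞; dropping its constant factor gives Θ(nⁿ).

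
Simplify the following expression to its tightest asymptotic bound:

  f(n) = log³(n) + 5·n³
Θ(n³)

Order the terms by growth rate: log³(n) ≺ 5·n³.
The fastest-growing term 5·n³ dominates as n → ∞; dropping its constant factor gives Θ(n³).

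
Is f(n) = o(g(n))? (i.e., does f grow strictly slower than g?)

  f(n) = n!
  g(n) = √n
False

f(n) = n! is O(n!), and g(n) = √n is O(√n).
Since O(n!) grows faster than or equal to O(√n), f(n) = o(g(n)) is false.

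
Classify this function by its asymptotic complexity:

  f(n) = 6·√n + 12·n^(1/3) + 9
O(√n)

The dominant term in 6·√n + 12·n^(1/3) + 9 is 6·√n, which is Θ(√n).
Lower-order terms (12·n^(1/3), 9) are asymptotically negligible.
Constants are absorbed, so the tightest bound is O(√n).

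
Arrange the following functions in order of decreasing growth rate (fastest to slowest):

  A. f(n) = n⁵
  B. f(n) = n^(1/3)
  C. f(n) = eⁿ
C > A > B

Comparing growth rates:
C = eⁿ is O(eⁿ)
A = n⁵ is O(n⁵)
B = n^(1/3) is O(n^(1/3))

Therefore, the order from fastest to slowest is: C > A > B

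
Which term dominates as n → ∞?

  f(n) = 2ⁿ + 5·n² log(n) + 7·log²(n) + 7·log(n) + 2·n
2ⁿ

Looking at each term:
  - 2ⁿ is O(2ⁿ)
  - 5·n² log(n) is O(n² log n)
  - 7·log²(n) is O(log² n)
  - 7·log(n) is O(log n)
  - 2·n is O(n)

The term 2ⁿ (O(2ⁿ)) grows fastest and dominates all others.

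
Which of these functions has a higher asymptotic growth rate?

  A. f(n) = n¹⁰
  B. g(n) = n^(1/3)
A

f(n) = n¹⁰ is O(n¹⁰), while g(n) = n^(1/3) is O(n^(1/3)).
Since O(n¹⁰) grows faster than O(n^(1/3)), f(n) dominates.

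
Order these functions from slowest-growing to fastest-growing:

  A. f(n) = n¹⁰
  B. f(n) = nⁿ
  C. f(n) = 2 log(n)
C < A < B

Comparing growth rates:
C = 2 log(n) is O(log n)
A = n¹⁰ is O(n¹⁰)
B = nⁿ is O(nⁿ)

Therefore, the order from slowest to fastest is: C < A < B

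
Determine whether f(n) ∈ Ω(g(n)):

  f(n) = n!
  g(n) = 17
True

f(n) = n! is O(n!), and g(n) = 17 is O(1).
Since O(n!) grows at least as fast as O(1), f(n) = Ω(g(n)) is true.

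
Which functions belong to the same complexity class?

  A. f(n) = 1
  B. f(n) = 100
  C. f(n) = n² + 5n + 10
A and B

Examining each function:
  A. 1 is O(1)
  B. 100 is O(1)
  C. n² + 5n + 10 is O(n²)

Functions A and B both have the same complexity class.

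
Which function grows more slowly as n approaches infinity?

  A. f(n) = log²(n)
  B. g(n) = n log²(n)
A

f(n) = log²(n) is O(log² n), while g(n) = n log²(n) is O(n log² n).
Since O(log² n) grows slower than O(n log² n), f(n) is dominated.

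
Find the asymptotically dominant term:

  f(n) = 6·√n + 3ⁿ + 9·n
3ⁿ

Looking at each term:
  - 6·√n is O(√n)
  - 3ⁿ is O(3ⁿ)
  - 9·n is O(n)

The term 3ⁿ (O(3ⁿ)) grows fastest and dominates all others.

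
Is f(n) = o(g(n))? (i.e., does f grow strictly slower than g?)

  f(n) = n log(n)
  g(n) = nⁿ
True

f(n) = n log(n) is O(n log n), and g(n) = nⁿ is O(nⁿ).
Since O(n log n) grows strictly slower than O(nⁿ), f(n) = o(g(n)) is true.
This means lim(n→∞) f(n)/g(n) = 0.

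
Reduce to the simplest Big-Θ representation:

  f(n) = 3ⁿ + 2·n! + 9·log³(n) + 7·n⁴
Θ(n!)

Order the terms by growth rate: 9·log³(n) ≺ 7·n⁴ ≺ 3ⁿ ≺ 2·n!.
The fastest-growing term 2·n! dominates as n → ∞; dropping its constant factor gives Θ(n!).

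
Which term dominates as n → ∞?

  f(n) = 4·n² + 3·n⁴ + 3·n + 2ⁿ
2ⁿ

Looking at each term:
  - 4·n² is O(n²)
  - 3·n⁴ is O(n⁴)
  - 3·n is O(n)
  - 2ⁿ is O(2ⁿ)

The term 2ⁿ (O(2ⁿ)) grows fastest and dominates all others.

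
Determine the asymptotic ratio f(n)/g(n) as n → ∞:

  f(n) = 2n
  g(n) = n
2

Since 2n and n have the same growth rate (O(n)),
the ratio converges to a constant: 2.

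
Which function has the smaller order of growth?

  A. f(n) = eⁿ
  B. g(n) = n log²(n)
B

f(n) = eⁿ is O(eⁿ), while g(n) = n log²(n) is O(n log² n).
Since O(n log² n) grows slower than O(eⁿ), g(n) is dominated.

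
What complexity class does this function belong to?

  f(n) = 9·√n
O(√n)

The dominant term in 9·√n is 9·√n, which is Θ(√n).
Constants are absorbed, so the tightest bound is O(√n).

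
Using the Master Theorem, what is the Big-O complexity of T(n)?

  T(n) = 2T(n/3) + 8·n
Θ(n)

Master Theorem: a = 2, b = 3, f(n) = 8·n.
Compute the critical exponent d = log₃(2) = 0.631.
Compare f(n) = Θ(n) against n^d:
  k = 1 > d = 0.631, so f(n) = Ω(n^(d+ε)) — Case 3.
  Regularity: a·(n/b)^1/n^1 = a/b^1 = 2/3 < 1 ✓.
  The top-level work dominates: T(n) = Θ(f(n)) = Θ(n).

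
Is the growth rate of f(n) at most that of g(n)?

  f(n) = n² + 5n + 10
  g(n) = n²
True

f(n) = n² + 5n + 10 and g(n) = n² are both O(n²).
Big-O permits equal growth rates (f ≤ c·g for some c), so f(n) = O(g(n)) is true.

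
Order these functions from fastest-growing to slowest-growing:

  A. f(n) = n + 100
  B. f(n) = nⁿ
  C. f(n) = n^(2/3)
B > A > C

Comparing growth rates:
B = nⁿ is O(nⁿ)
A = n + 100 is O(n)
C = n^(2/3) is O(n^(2/3))

Therefore, the order from fastest to slowest is: B > A > C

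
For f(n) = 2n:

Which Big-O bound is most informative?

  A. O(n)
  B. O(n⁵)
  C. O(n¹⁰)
A

f(n) = 2n is O(n).
All listed options are valid Big-O bounds (upper bounds),
but O(n) is the tightest (smallest valid bound).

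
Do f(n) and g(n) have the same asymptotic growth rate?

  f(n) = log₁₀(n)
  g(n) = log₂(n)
True

f(n) = log₁₀(n) and g(n) = log₂(n) are both O(log n).
Since they have the same asymptotic growth rate, f(n) = Θ(g(n)) is true.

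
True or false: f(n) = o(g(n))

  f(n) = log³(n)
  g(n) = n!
True

f(n) = log³(n) is O(log³ n), and g(n) = n! is O(n!).
Since O(log³ n) grows strictly slower than O(n!), f(n) = o(g(n)) is true.
This means lim(n→∞) f(n)/g(n) = 0.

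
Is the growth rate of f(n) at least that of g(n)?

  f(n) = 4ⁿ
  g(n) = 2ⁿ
True

f(n) = 4ⁿ is O(4ⁿ), and g(n) = 2ⁿ is O(2ⁿ).
Since O(4ⁿ) grows at least as fast as O(2ⁿ), f(n) = Ω(g(n)) is true.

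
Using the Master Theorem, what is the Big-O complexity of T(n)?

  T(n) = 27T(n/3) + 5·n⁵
Θ(n⁵)

Master Theorem: a = 27, b = 3, f(n) = 5·n⁵.
Compute the critical exponent d = log₃(27) = 3.
Compare f(n) = Θ(n⁵) against n^d:
  k = 5 > d = 3, so f(n) = Ω(n^(d+ε)) — Case 3.
  Regularity: a·(n/b)^5/n^5 = a/b^5 = 27/243 < 1 ✓.
  The top-level work dominates: T(n) = Θ(f(n)) = Θ(n⁵).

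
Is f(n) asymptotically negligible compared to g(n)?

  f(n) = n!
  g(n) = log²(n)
False

f(n) = n! is O(n!), and g(n) = log²(n) is O(log² n).
Since O(n!) grows faster than or equal to O(log² n), f(n) = o(g(n)) is false.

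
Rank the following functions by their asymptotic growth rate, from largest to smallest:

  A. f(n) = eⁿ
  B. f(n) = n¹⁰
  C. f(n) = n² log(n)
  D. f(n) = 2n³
A > B > D > C

Comparing growth rates:
A = eⁿ is O(eⁿ)
B = n¹⁰ is O(n¹⁰)
D = 2n³ is O(n³)
C = n² log(n) is O(n² log n)

Therefore, the order from fastest to slowest is: A > B > D > C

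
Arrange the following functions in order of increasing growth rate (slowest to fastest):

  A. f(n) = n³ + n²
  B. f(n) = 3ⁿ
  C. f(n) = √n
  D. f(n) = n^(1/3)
D < C < A < B

Comparing growth rates:
D = n^(1/3) is O(n^(1/3))
C = √n is O(√n)
A = n³ + n² is O(n³)
B = 3ⁿ is O(3ⁿ)

Therefore, the order from slowest to fastest is: D < C < A < B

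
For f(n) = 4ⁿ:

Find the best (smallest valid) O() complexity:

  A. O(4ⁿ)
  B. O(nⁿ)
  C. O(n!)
A

f(n) = 4ⁿ is O(4ⁿ).
All listed options are valid Big-O bounds (upper bounds),
but O(4ⁿ) is the tightest (smallest valid bound).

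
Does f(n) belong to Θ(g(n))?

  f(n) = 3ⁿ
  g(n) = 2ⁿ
False

f(n) = 3ⁿ is O(3ⁿ), and g(n) = 2ⁿ is O(2ⁿ).
Since they have different growth rates, f(n) = Θ(g(n)) is false.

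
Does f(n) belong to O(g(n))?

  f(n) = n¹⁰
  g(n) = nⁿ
True

f(n) = n¹⁰ is O(n¹⁰), and g(n) = nⁿ is O(nⁿ).
Since O(n¹⁰) ⊆ O(nⁿ) (f grows no faster than g), f(n) = O(g(n)) is true.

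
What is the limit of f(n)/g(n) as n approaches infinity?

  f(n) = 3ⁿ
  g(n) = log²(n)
∞

Since 3ⁿ (O(3ⁿ)) grows faster than log²(n) (O(log² n)),
the ratio f(n)/g(n) → ∞ as n → ∞.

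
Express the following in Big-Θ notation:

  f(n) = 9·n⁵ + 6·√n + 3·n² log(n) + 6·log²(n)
Θ(n⁵)

Order the terms by growth rate: 6·log²(n) ≺ 6·√n ≺ 3·n² log(n) ≺ 9·n⁵.
The fastest-growing term 9·n⁵ dominates as n → ∞; dropping its constant factor gives Θ(n⁵).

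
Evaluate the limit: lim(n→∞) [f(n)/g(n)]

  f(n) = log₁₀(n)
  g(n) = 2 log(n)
1/(2*log(10))

Since log₁₀(n) and 2 log(n) have the same growth rate (O(log n)),
the ratio converges to a constant: 1/(2*log(10)).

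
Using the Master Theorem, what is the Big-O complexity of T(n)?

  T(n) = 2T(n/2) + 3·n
Θ(n log n)

Master Theorem: a = 2, b = 2, f(n) = 3·n.
Compute the critical exponent d = log₂(2) = 1.
Compare f(n) = Θ(n) against n^d:
  k = 1 = d, so f(n) = Θ(n^d) — Case 2.
  Work is balanced across levels: T(n) = Θ(n^d log n) = Θ(n log n).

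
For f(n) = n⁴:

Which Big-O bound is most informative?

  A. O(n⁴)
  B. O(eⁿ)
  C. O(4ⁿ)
A

f(n) = n⁴ is O(n⁴).
All listed options are valid Big-O bounds (upper bounds),
but O(n⁴) is the tightest (smallest valid bound).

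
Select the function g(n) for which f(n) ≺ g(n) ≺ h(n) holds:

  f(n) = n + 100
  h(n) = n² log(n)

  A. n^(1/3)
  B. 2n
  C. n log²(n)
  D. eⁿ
C

We need g(n) with n + 100 = o(g(n)) and g(n) = o(n² log(n)), i.e. O(n) ≺ g ≺ O(n² log n).
Check each option:
  A. n^(1/3) — O(n^(1/3)) does not grow strictly faster than f(n)
  B. 2n — O(n) does not grow strictly faster than f(n)
  C. n log²(n) — O(n log² n) is strictly between O(n) and O(n² log n) ✓
  D. eⁿ — O(eⁿ) does not grow strictly slower than h(n)

Only option C (n log²(n)) lies strictly between.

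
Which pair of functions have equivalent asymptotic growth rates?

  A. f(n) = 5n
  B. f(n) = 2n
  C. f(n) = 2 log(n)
A and B

Examining each function:
  A. 5n is O(n)
  B. 2n is O(n)
  C. 2 log(n) is O(log n)

Functions A and B both have the same complexity class.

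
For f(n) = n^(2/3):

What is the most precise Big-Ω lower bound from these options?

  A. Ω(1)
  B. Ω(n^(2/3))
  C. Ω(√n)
B

f(n) = n^(2/3) is Ω(n^(2/3)).
All listed options are valid Big-Ω bounds (lower bounds),
but Ω(n^(2/3)) is the tightest (largest valid bound).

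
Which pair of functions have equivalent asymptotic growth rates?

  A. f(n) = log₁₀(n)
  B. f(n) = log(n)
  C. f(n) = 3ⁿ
A and B

Examining each function:
  A. log₁₀(n) is O(log n)
  B. log(n) is O(log n)
  C. 3ⁿ is O(3ⁿ)

Functions A and B both have the same complexity class.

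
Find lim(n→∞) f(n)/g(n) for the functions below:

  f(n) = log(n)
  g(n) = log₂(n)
log(2)

Since log(n) and log₂(n) have the same growth rate (O(log n)),
the ratio converges to a constant: log(2).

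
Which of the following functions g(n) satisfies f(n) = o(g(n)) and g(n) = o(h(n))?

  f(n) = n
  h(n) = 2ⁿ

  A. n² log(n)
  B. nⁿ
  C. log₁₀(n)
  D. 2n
A

We need g(n) with n = o(g(n)) and g(n) = o(2ⁿ), i.e. O(n) ≺ g ≺ O(2ⁿ).
Check each option:
  A. n² log(n) — O(n² log n) is strictly between O(n) and O(2ⁿ) ✓
  B. nⁿ — O(nⁿ) does not grow strictly slower than h(n)
  C. log₁₀(n) — O(log n) does not grow strictly faster than f(n)
  D. 2n — O(n) does not grow strictly faster than f(n)

Only option A (n² log(n)) lies strictly between.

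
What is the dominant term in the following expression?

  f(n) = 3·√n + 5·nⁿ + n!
5·nⁿ

Looking at each term:
  - 3·√n is O(√n)
  - 5·nⁿ is O(nⁿ)
  - n! is O(n!)

The term 5·nⁿ (O(nⁿ)) grows fastest and dominates all others.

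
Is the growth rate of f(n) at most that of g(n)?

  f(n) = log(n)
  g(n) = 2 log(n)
True

f(n) = log(n) and g(n) = 2 log(n) are both O(log n).
Big-O permits equal growth rates (f ≤ c·g for some c), so f(n) = O(g(n)) is true.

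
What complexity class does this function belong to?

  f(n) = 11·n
O(n)

The dominant term in 11·n is 11·n, which is Θ(n).
Constants are absorbed, so the tightest bound is O(n).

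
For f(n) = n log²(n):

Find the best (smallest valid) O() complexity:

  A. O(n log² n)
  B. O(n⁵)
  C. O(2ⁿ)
A

f(n) = n log²(n) is O(n log² n).
All listed options are valid Big-O bounds (upper bounds),
but O(n log² n) is the tightest (smallest valid bound).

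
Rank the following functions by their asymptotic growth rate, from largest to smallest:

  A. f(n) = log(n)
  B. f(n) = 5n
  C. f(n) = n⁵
C > B > A

Comparing growth rates:
C = n⁵ is O(n⁵)
B = 5n is O(n)
A = log(n) is O(log n)

Therefore, the order from fastest to slowest is: C > B > A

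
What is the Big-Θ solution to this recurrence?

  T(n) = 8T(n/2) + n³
Θ(n³ log n)

Master Theorem: a = 8, b = 2, f(n) = n³.
Compute the critical exponent d = log₂(8) = 3.
Compare f(n) = Θ(n³) against n^d:
  k = 3 = d, so f(n) = Θ(n^d) — Case 2.
  Work is balanced across levels: T(n) = Θ(n^d log n) = Θ(n³ log n).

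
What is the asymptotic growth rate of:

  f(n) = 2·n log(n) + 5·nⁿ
Θ(nⁿ)

Order the terms by growth rate: 2·n log(n) ≺ 5·nⁿ.
The fastest-growing term 5·nⁿ dominates as n → ∞; dropping its constant factor gives Θ(nⁿ).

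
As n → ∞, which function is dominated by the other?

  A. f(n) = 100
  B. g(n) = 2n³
A

f(n) = 100 is O(1), while g(n) = 2n³ is O(n³).
Since O(1) grows slower than O(n³), f(n) is dominated.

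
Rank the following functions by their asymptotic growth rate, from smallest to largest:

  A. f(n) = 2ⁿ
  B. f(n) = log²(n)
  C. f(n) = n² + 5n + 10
B < C < A

Comparing growth rates:
B = log²(n) is O(log² n)
C = n² + 5n + 10 is O(n²)
A = 2ⁿ is O(2ⁿ)

Therefore, the order from slowest to fastest is: B < C < A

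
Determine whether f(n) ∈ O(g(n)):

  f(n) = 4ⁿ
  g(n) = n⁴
False

f(n) = 4ⁿ is O(4ⁿ), and g(n) = n⁴ is O(n⁴).
Since O(4ⁿ) grows faster than O(n⁴), f(n) = O(g(n)) is false.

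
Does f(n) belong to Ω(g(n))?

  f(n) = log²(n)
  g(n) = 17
True

f(n) = log²(n) is O(log² n), and g(n) = 17 is O(1).
Since O(log² n) grows at least as fast as O(1), f(n) = Ω(g(n)) is true.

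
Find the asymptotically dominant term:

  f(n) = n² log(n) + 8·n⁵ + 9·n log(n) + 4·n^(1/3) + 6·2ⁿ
6·2ⁿ

Looking at each term:
  - n² log(n) is O(n² log n)
  - 8·n⁵ is O(n⁵)
  - 9·n log(n) is O(n log n)
  - 4·n^(1/3) is O(n^(1/3))
  - 6·2ⁿ is O(2ⁿ)

The term 6·2ⁿ (O(2ⁿ)) grows fastest and dominates all others.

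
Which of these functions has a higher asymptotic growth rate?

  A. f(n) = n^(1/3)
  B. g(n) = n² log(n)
B

f(n) = n^(1/3) is O(n^(1/3)), while g(n) = n² log(n) is O(n² log n).
Since O(n² log n) grows faster than O(n^(1/3)), g(n) dominates.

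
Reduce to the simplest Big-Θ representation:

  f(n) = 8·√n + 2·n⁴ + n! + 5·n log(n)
Θ(n!)

Order the terms by growth rate: 8·√n ≺ 5·n log(n) ≺ 2·n⁴ ≺ n!.
The fastest-growing term n! dominates as n → ∞; dropping its constant factor gives Θ(n!).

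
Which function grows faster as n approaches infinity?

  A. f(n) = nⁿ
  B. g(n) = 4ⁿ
A

f(n) = nⁿ is O(nⁿ), while g(n) = 4ⁿ is O(4ⁿ).
Since O(nⁿ) grows faster than O(4ⁿ), f(n) dominates.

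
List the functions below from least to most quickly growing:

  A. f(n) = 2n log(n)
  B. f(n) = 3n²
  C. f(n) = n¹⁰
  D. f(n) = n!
A < B < C < D

Comparing growth rates:
A = 2n log(n) is O(n log n)
B = 3n² is O(n²)
C = n¹⁰ is O(n¹⁰)
D = n! is O(n!)

Therefore, the order from slowest to fastest is: A < B < C < D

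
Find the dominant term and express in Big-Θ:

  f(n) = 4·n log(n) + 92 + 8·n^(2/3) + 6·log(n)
Θ(n log n)

Order the terms by growth rate: 92 ≺ 6·log(n) ≺ 8·n^(2/3) ≺ 4·n log(n).
The fastest-growing term 4·n log(n) dominates as n → ∞; dropping its constant factor gives Θ(n log n).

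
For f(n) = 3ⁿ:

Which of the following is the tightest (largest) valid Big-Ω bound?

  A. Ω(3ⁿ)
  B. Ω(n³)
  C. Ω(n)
A

f(n) = 3ⁿ is Ω(3ⁿ).
All listed options are valid Big-Ω bounds (lower bounds),
but Ω(3ⁿ) is the tightest (largest valid bound).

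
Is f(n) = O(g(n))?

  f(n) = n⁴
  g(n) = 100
False

f(n) = n⁴ is O(n⁴), and g(n) = 100 is O(1).
Since O(n⁴) grows faster than O(1), f(n) = O(g(n)) is false.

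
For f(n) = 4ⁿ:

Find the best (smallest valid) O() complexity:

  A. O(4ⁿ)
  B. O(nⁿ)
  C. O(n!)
A

f(n) = 4ⁿ is O(4ⁿ).
All listed options are valid Big-O bounds (upper bounds),
but O(4ⁿ) is the tightest (smallest valid bound).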